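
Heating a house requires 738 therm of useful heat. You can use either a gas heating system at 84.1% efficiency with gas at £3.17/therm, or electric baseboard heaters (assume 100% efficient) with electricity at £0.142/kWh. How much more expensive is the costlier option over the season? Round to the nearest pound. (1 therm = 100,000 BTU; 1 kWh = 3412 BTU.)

£290

Heat load = 738 therm × 100,000 = 73,800,000 BTU
Gas: input = 73,800,000 / 0.841 = 87,752,675 BTU = 877.5 therm → 877.5 × £3.17 = £2,781.76
Electric: 73,800,000 BTU / 3412 = 21,630 kWh → × £0.142 = £3,071.40
Difference = |£2,781.76 − £3,071.40| = £289.64 ≈ £290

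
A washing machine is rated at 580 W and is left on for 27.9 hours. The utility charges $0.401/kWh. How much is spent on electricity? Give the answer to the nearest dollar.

Energy = 580 W × 27.9 h = 16,182 Wh = 16.18 kWh
Cost = 16.18 kWh × $0.401/kWh = $6.49 ≈ $6

$6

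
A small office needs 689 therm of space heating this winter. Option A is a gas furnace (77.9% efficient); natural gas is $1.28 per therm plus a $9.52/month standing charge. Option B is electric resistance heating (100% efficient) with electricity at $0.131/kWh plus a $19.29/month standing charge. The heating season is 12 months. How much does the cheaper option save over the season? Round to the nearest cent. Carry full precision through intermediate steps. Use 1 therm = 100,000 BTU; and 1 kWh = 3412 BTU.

Heat load = 689 therm × 100,000 = 68,900,000 BTU
Gas: input = 68,900,000 / 0.779 = 88,446,727 BTU = 884.5 therm → 884.5 × $1.28 = $1,132.12; + 12 × $9.52 standing = $1,246.36
Electric: 68,900,000 BTU / 3412 = 20,190 kWh → × $0.131 = $2,645.34; + 12 × $19.29 standing = $2,876.82
Difference = |$1,246.36 − $2,876.82| = $1,630.46

$1630.46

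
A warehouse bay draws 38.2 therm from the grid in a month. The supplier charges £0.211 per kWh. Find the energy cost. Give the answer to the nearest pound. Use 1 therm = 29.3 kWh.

£236

38.2 therm × (29.3 kWh/therm) = 1,119 kWh
Cost = 1,119 kWh × £0.211/kWh = £236.16 ≈ £236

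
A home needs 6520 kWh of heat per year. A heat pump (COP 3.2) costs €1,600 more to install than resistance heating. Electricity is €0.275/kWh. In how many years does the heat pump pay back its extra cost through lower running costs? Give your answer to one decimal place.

1.3 years

Resistance: 6520 kWh × €0.275 = €1,793.00/yr
Heat pump: 6520 / 3.2 = 2038 kWh in → × €0.275 = €560.31/yr
Annual savings = €1,232.69
Payback = €1,600 / €1,232.69 = 1.3 years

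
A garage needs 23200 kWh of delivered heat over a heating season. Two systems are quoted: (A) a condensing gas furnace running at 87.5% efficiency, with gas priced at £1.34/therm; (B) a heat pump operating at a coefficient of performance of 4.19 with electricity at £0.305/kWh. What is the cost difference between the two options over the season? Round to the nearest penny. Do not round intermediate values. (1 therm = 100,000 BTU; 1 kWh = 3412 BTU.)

Heat load = 23200 kWh × 3412 = 79,158,400 BTU
Gas: input = 79,158,400 / 0.875 = 90,466,743 BTU = 904.7 therm → 904.7 × £1.34 = £1,212.25
Heat pump: 79,158,400 BTU / 3412 = 23,200 kWh heat; / 4.19 = 5,537 kWh in → × £0.305 = £1,688.78
Difference = |£1,212.25 − £1,688.78| = £476.53

£476.53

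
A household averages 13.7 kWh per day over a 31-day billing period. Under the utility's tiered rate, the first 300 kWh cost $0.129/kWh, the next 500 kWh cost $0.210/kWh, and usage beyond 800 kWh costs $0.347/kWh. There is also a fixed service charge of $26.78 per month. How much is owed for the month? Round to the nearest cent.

Usage = 13.7 kWh/day × 31 days = 424.7 kWh
First 300 kWh × $0.129 = $38.70
Next 124.7 kWh × $0.210 = $26.19
Remaining tier: 0 kWh (not reached)
Energy charge = $64.89; + service $26.78 = $91.67

$91.67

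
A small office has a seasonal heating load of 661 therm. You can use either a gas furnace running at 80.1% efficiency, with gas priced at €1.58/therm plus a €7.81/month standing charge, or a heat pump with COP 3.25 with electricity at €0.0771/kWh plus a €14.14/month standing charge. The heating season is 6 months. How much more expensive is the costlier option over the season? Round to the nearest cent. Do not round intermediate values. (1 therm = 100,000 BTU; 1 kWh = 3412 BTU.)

€806.28

Heat load = 661 therm × 100,000 = 66,100,000 BTU
Gas: input = 66,100,000 / 0.801 = 82,521,848 BTU = 825.2 therm → 825.2 × €1.58 = €1,303.85; + 6 × €7.81 standing = €1,350.71
Heat pump: 66,100,000 BTU / 3412 = 19,370 kWh heat; / 3.25 = 5,961 kWh in → × €0.0771 = €459.58; + 6 × €14.14 standing = €544.42
Difference = |€1,350.71 − €544.42| = €806.28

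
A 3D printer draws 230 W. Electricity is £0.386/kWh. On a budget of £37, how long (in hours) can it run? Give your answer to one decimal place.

Energy budget = £37 / £0.386 per kWh = 95.85 kWh = 95,855 Wh
Runtime = 95,855 Wh / 230 W = 416.8 h

416.8 h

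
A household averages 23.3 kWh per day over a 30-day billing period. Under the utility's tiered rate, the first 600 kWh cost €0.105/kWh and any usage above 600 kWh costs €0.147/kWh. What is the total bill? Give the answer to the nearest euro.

€78

Usage = 23.3 kWh/day × 30 days = 699 kWh
First 600 kWh × €0.105 = €63.00
Remaining 99 kWh × €0.147 = €14.55
Total = €77.55 ≈ €78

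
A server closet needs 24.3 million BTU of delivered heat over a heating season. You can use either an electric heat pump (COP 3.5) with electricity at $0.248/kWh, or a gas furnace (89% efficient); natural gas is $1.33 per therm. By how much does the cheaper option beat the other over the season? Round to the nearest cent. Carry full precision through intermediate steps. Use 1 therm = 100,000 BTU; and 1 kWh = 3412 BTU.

$141.50

Heat load = 24.3 × 10⁶ BTU = 24,300,000 BTU
Gas: input = 24,300,000 / 0.89 = 27,303,371 BTU = 273 therm → 273 × $1.33 = $363.13
Heat pump: 24,300,000 BTU / 3412 = 7,122 kWh heat; / 3.5 = 2,035 kWh in → × $0.248 = $504.64
Difference = |$363.13 − $504.64| = $141.50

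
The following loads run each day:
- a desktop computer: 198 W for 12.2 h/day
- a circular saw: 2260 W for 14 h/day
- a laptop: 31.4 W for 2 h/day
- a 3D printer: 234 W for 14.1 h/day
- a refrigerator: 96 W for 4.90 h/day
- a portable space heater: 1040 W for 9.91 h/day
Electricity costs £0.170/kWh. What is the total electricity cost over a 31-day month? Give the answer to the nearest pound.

£254

desktop computer: 198 W × 12.2 h × 31 d = 74,884 Wh = 74.88 kWh
circular saw: 2260 W × 14 h × 31 d = 980,840 Wh = 980.8 kWh
laptop: 31.4 W × 2 h × 31 d = 1,947 Wh = 1.947 kWh
3D printer: 234 W × 14.1 h × 31 d = 102,281 Wh = 102.3 kWh
refrigerator: 96 W × 4.90 h × 31 d = 14,582 Wh = 14.58 kWh
portable space heater: 1040 W × 9.91 h × 31 d = 319,498 Wh = 319.5 kWh
Total energy = 74.88 + 980.8 + 1.947 + 102.3 + 14.58 + 319.5 = 1,494 kWh
Cost = 1,494 kWh × £0.170 = £253.99 ≈ £254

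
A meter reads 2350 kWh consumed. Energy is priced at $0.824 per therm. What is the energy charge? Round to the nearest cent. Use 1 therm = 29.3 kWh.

$66.09

2350 kWh × (0.03413 therm/kWh) = 80.2 therm
Cost = 80.2 therm × $0.824/therm = $66.09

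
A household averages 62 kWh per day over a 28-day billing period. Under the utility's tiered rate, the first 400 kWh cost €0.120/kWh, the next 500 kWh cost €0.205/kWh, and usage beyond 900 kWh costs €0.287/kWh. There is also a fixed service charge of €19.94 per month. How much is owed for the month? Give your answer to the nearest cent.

Usage = 62 kWh/day × 28 days = 1736 kWh
First 400 kWh × €0.120 = €48.00
Next 500 kWh × €0.205 = €102.50
Remaining 836 kWh × €0.287 = €239.93
Energy charge = €390.43; + service €19.94 = €410.37

€410.37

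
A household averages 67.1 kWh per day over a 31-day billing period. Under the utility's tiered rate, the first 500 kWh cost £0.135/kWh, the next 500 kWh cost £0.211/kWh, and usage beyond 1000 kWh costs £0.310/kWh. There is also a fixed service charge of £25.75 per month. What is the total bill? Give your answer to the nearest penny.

Usage = 67.1 kWh/day × 31 days = 2080.1 kWh
First 500 kWh × £0.135 = £67.50
Next 500 kWh × £0.211 = £105.50
Remaining 1080.1 kWh × £0.310 = £334.83
Energy charge = £507.83; + service £25.75 = £533.58

£533.58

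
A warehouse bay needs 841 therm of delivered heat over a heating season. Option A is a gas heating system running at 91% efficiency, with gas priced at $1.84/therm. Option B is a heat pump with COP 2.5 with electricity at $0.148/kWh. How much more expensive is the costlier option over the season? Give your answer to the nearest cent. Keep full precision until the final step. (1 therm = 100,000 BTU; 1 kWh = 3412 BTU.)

$241.30

Heat load = 841 therm × 100,000 = 84,100,000 BTU
Gas: input = 84,100,000 / 0.91 = 92,417,582 BTU = 924.2 therm → 924.2 × $1.84 = $1,700.48
Heat pump: 84,100,000 BTU / 3412 = 24,650 kWh heat; / 2.5 = 9,859 kWh in → × $0.148 = $1,459.18
Difference = |$1,700.48 − $1,459.18| = $241.30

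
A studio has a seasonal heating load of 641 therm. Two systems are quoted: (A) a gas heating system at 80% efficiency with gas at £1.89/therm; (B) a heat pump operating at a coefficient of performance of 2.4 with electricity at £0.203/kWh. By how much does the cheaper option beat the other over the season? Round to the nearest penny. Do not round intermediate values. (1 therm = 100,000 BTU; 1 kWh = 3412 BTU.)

£74.67

Heat load = 641 therm × 100,000 = 64,100,000 BTU
Gas: input = 64,100,000 / 0.80 = 80,125,000 BTU = 801.2 therm → 801.2 × £1.89 = £1,514.36
Heat pump: 64,100,000 BTU / 3412 = 18,790 kWh heat; / 2.4 = 7,828 kWh in → × £0.203 = £1,589.04
Difference = |£1,514.36 − £1,589.04| = £74.67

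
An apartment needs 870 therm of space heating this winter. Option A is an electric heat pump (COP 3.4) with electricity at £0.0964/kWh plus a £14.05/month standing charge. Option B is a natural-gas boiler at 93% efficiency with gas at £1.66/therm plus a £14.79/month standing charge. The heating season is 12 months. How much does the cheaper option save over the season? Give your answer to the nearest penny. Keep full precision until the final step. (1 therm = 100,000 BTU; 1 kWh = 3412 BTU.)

£838.83

Heat load = 870 therm × 100,000 = 87,000,000 BTU
Gas: input = 87,000,000 / 0.93 = 93,548,387 BTU = 935.5 therm → 935.5 × £1.66 = £1,552.90; + 12 × £14.79 standing = £1,730.38
Heat pump: 87,000,000 BTU / 3412 = 25,500 kWh heat; / 3.4 = 7,499 kWh in → × £0.0964 = £722.95; + 12 × £14.05 standing = £891.55
Difference = |£1,730.38 − £891.55| = £838.83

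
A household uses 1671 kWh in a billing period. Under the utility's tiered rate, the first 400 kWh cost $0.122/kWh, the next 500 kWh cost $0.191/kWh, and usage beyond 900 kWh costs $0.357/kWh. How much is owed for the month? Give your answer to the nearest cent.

$419.55

First 400 kWh × $0.122 = $48.80
Next 500 kWh × $0.191 = $95.50
Remaining 771 kWh × $0.357 = $275.25
Total = $419.55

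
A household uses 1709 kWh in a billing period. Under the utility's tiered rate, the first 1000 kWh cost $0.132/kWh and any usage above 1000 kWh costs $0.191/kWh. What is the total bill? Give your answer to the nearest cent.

$267.42

First 1000 kWh × $0.132 = $132.00
Remaining 709 kWh × $0.191 = $135.42
Total = $267.42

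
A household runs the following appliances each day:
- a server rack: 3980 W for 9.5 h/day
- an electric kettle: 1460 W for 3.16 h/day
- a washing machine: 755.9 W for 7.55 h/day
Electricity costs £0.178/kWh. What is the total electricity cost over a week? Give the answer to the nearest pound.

server rack: 3980 W × 9.5 h × 7 d = 264,670 Wh = 264.7 kWh
electric kettle: 1460 W × 3.16 h × 7 d = 32,295 Wh = 32.3 kWh
washing machine: 755.9 W × 7.55 h × 7 d = 39,949 Wh = 39.95 kWh
Total energy = 264.7 + 32.3 + 39.95 = 336.9 kWh
Cost = 336.9 kWh × £0.178 = £59.97 ≈ £60

£60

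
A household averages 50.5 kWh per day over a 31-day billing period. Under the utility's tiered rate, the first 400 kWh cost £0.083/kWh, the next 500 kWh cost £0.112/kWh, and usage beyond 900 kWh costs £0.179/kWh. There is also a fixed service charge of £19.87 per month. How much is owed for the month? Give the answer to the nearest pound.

£228

Usage = 50.5 kWh/day × 31 days = 1565.5 kWh
First 400 kWh × £0.083 = £33.20
Next 500 kWh × £0.112 = £56.00
Remaining 665.5 kWh × £0.179 = £119.12
Energy charge = £208.32; + service £19.87 = £228.19 ≈ £228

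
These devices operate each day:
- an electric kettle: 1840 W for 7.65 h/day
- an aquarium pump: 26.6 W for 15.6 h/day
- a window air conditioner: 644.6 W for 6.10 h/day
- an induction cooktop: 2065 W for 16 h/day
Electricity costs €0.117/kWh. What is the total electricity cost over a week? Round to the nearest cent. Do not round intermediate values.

€42.15

electric kettle: 1840 W × 7.65 h × 7 d = 98,532 Wh = 98.53 kWh
aquarium pump: 26.6 W × 15.6 h × 7 d = 2,905 Wh = 2.905 kWh
window air conditioner: 644.6 W × 6.10 h × 7 d = 27,524 Wh = 27.52 kWh
induction cooktop: 2065 W × 16 h × 7 d = 231,280 Wh = 231.3 kWh
Total energy = 98.53 + 2.905 + 27.52 + 231.3 = 360.2 kWh
Cost = 360.2 kWh × €0.117 = €42.15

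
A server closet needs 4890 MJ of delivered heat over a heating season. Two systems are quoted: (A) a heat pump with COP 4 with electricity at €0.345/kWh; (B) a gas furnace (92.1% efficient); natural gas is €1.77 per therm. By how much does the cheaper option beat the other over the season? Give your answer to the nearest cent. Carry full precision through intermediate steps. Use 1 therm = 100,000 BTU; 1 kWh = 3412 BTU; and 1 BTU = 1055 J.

€28.09

Heat load = 4890 MJ = 4,890,000,000 J / 1055 = 4,635,071 BTU
Gas: input = 4,635,071 / 0.921 = 5,032,650 BTU = 50.33 therm → 50.33 × €1.77 = €89.08
Heat pump: 4,635,071 BTU / 3412 = 1,358 kWh heat; / 4 = 339.6 kWh in → × €0.345 = €117.17
Difference = |€89.08 − €117.17| = €28.09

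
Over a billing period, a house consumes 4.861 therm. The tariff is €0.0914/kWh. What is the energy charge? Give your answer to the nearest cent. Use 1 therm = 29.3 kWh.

4.861 therm × (29.3 kWh/therm) = 142.4 kWh
Cost = 142.4 kWh × €0.0914/kWh = €13.02

€13.02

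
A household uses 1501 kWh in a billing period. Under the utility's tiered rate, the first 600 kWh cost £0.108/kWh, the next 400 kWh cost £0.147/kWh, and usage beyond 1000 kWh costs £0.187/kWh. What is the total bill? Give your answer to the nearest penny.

£217.29

First 600 kWh × £0.108 = £64.80
Next 400 kWh × £0.147 = £58.80
Remaining 501 kWh × £0.187 = £93.69
Total = £217.29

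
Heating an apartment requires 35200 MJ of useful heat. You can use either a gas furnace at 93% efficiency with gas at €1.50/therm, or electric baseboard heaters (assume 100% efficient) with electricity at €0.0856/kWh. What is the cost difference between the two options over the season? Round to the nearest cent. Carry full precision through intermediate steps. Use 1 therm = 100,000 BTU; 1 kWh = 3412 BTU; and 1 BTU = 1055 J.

Heat load = 35200 MJ = 35,200,000,000 J / 1055 = 33,364,929 BTU
Gas: input = 33,364,929 / 0.93 = 35,876,268 BTU = 358.8 therm → 358.8 × €1.50 = €538.14
Electric: 33,364,929 BTU / 3412 = 9,779 kWh → × €0.0856 = €837.06
Difference = |€538.14 − €837.06| = €298.91

€298.91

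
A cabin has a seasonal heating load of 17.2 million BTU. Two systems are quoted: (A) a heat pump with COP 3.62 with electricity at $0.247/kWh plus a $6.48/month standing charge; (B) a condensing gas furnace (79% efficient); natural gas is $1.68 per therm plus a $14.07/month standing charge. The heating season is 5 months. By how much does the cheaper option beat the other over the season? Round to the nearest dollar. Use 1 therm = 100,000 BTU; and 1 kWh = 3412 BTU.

$60

Heat load = 17.2 × 10⁶ BTU = 17,200,000 BTU
Gas: input = 17,200,000 / 0.79 = 21,772,152 BTU = 217.7 therm → 217.7 × $1.68 = $365.77; + 5 × $14.07 standing = $436.12
Heat pump: 17,200,000 BTU / 3412 = 5,041 kWh heat; / 3.62 = 1,393 kWh in → × $0.247 = $343.96; + 5 × $6.48 standing = $376.36
Difference = |$436.12 − $376.36| = $59.76 ≈ $60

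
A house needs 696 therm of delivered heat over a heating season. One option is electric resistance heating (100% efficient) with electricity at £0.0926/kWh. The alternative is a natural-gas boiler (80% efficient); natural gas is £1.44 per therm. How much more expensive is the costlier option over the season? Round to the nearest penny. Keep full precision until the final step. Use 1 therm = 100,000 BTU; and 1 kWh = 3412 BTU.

£636.11

Heat load = 696 therm × 100,000 = 69,600,000 BTU
Gas: input = 69,600,000 / 0.800 = 87,000,000 BTU = 870 therm → 870 × £1.44 = £1,252.80
Electric: 69,600,000 BTU / 3412 = 20,400 kWh → × £0.0926 = £1,888.91
Difference = |£1,252.80 − £1,888.91| = £636.11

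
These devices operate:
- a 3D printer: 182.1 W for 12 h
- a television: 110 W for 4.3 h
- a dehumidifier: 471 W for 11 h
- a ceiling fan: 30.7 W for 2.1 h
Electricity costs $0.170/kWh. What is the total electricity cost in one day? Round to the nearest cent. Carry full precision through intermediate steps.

$1.34

3D printer: 182.1 W × 12 h = 2,185 Wh = 2.185 kWh
television: 110 W × 4.3 h = 473 Wh = 0.473 kWh
dehumidifier: 471 W × 11 h = 5,181 Wh = 5.181 kWh
ceiling fan: 30.7 W × 2.1 h = 64 Wh = 0.06447 kWh
Total energy = 2.185 + 0.473 + 5.181 + 0.06447 = 7.904 kWh
Cost = 7.904 kWh × $0.170 = $1.34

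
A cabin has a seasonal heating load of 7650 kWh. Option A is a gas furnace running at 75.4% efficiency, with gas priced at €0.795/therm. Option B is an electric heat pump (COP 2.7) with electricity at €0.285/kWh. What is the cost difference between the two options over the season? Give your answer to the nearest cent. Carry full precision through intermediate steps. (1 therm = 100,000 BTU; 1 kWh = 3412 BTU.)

€532.29

Heat load = 7650 kWh × 3412 = 26,101,800 BTU
Gas: input = 26,101,800 / 0.754 = 34,617,772 BTU = 346.2 therm → 346.2 × €0.795 = €275.21
Heat pump: 26,101,800 BTU / 3412 = 7,650 kWh heat; / 2.7 = 2,833 kWh in → × €0.285 = €807.50
Difference = |€275.21 − €807.50| = €532.29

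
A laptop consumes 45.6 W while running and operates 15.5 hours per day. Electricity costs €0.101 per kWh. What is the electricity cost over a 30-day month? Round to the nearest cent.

€2.14

Energy = 45.6 W × 15.5 h/day × 30 days = 21,204 Wh = 21.2 kWh
Cost = 21.2 kWh × €0.101/kWh = €2.14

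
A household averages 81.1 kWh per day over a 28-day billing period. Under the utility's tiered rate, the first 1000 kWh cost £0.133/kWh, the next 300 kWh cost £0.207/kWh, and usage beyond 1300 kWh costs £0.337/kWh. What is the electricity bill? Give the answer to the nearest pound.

Usage = 81.1 kWh/day × 28 days = 2270.8 kWh
First 1000 kWh × £0.133 = £133.00
Next 300 kWh × £0.207 = £62.10
Remaining 970.8 kWh × £0.337 = £327.16
Total = £522.26 ≈ £522

£522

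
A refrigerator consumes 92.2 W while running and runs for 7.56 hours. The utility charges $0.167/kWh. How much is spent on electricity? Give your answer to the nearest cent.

$0.12

Energy = 92.2 W × 7.56 h = 697 Wh = 0.697 kWh
Cost = 0.697 kWh × $0.167/kWh = $0.12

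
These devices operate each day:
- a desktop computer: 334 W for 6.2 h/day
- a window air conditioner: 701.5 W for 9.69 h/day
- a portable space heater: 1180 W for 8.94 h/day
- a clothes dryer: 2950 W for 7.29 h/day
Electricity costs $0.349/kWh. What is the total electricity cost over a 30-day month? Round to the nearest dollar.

desktop computer: 334 W × 6.2 h × 30 d = 62,124 Wh = 62.12 kWh
window air conditioner: 701.5 W × 9.69 h × 30 d = 203,926 Wh = 203.9 kWh
portable space heater: 1180 W × 8.94 h × 30 d = 316,476 Wh = 316.5 kWh
clothes dryer: 2950 W × 7.29 h × 30 d = 645,165 Wh = 645.2 kWh
Total energy = 62.12 + 203.9 + 316.5 + 645.2 = 1,228 kWh
Cost = 1,228 kWh × $0.349 = $428.46 ≈ $428

$428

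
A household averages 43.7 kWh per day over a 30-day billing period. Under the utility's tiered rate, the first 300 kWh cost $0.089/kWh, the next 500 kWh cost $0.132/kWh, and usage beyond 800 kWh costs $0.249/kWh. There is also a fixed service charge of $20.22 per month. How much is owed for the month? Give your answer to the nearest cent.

Usage = 43.7 kWh/day × 30 days = 1311 kWh
First 300 kWh × $0.089 = $26.70
Next 500 kWh × $0.132 = $66.00
Remaining 511 kWh × $0.249 = $127.24
Energy charge = $219.94; + service $20.22 = $240.16

$240.16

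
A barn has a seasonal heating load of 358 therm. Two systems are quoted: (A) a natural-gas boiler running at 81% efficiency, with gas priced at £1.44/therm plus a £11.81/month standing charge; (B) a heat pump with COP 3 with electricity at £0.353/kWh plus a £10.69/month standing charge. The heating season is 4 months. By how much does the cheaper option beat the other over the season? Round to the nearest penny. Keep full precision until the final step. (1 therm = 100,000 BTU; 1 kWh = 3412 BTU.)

Heat load = 358 therm × 100,000 = 35,800,000 BTU
Gas: input = 35,800,000 / 0.81 = 44,197,531 BTU = 442 therm → 442 × £1.44 = £636.44; + 4 × £11.81 standing = £683.68
Heat pump: 35,800,000 BTU / 3412 = 10,490 kWh heat; / 3 = 3,497 kWh in → × £0.353 = £1,234.60; + 4 × £10.69 standing = £1,277.36
Difference = |£683.68 − £1,277.36| = £593.68

£593.68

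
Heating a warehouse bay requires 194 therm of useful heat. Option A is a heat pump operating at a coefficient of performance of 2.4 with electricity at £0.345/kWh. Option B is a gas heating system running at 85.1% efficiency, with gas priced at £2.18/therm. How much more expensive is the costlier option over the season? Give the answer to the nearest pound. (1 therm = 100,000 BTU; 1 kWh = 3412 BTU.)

£320

Heat load = 194 therm × 100,000 = 19,400,000 BTU
Gas: input = 19,400,000 / 0.851 = 22,796,710 BTU = 228 therm → 228 × £2.18 = £496.97
Heat pump: 19,400,000 BTU / 3412 = 5,686 kWh heat; / 2.4 = 2,369 kWh in → × £0.345 = £817.34
Difference = |£496.97 − £817.34| = £320.37 ≈ £320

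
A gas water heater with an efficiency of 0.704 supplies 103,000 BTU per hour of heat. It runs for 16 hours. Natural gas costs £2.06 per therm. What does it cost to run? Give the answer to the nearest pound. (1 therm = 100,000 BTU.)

Heat delivered = 103,000 BTU/h × 16 h = 1,648,000 BTU
Gas input = 1,648,000 / 0.704 = 2,340,909 BTU
= 2,340,909 / 100,000 = 23.41 therm
Cost = 23.41 × £2.06/therm = £48.22 ≈ £48

£48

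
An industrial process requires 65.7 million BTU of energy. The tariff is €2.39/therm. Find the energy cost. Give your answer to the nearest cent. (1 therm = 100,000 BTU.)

65.7 million BTU × (10 therm/million BTU) = 657 therm
Cost = 657 therm × €2.39/therm = €1,570.23

€1570.23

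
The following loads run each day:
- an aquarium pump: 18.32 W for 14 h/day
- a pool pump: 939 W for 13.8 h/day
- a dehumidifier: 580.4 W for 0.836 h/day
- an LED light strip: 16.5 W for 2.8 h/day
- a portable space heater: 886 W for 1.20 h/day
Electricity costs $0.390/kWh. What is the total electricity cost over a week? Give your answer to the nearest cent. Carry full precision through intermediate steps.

aquarium pump: 18.32 W × 14 h × 7 d = 1,795 Wh = 1.795 kWh
pool pump: 939 W × 13.8 h × 7 d = 90,707 Wh = 90.71 kWh
dehumidifier: 580.4 W × 0.836 h × 7 d = 3,397 Wh = 3.397 kWh
LED light strip: 16.5 W × 2.8 h × 7 d = 323 Wh = 0.3234 kWh
portable space heater: 886 W × 1.20 h × 7 d = 7,442 Wh = 7.442 kWh
Total energy = 1.795 + 90.71 + 3.397 + 0.3234 + 7.442 = 103.7 kWh
Cost = 103.7 kWh × $0.390 = $40.43

$40.43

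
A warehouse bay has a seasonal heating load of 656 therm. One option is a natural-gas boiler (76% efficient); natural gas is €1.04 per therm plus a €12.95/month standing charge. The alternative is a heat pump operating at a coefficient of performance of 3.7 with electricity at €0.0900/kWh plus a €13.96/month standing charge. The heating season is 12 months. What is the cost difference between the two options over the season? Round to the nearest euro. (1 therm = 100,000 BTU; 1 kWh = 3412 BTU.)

€418

Heat load = 656 therm × 100,000 = 65,600,000 BTU
Gas: input = 65,600,000 / 0.76 = 86,315,789 BTU = 863.2 therm → 863.2 × €1.04 = €897.68; + 12 × €12.95 standing = €1,053.08
Heat pump: 65,600,000 BTU / 3412 = 19,230 kWh heat; / 3.7 = 5,196 kWh in → × €0.0900 = €467.67; + 12 × €13.96 standing = €635.19
Difference = |€1,053.08 − €635.19| = €417.90 ≈ €418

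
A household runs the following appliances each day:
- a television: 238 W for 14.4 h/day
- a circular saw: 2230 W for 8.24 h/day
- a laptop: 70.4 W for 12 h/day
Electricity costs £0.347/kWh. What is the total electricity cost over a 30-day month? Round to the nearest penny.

television: 238 W × 14.4 h × 30 d = 102,816 Wh = 102.8 kWh
circular saw: 2230 W × 8.24 h × 30 d = 551,256 Wh = 551.3 kWh
laptop: 70.4 W × 12 h × 30 d = 25,344 Wh = 25.34 kWh
Total energy = 102.8 + 551.3 + 25.34 = 679.4 kWh
Cost = 679.4 kWh × £0.347 = £235.76

£235.76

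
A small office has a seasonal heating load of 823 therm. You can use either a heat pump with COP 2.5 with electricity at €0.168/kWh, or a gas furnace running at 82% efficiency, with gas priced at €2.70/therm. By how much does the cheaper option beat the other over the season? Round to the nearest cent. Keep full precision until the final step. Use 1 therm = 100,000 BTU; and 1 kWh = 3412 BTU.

€1088.96

Heat load = 823 therm × 100,000 = 82,300,000 BTU
Gas: input = 82,300,000 / 0.82 = 100,365,854 BTU = 1,004 therm → 1,004 × €2.70 = €2,709.88
Heat pump: 82,300,000 BTU / 3412 = 24,120 kWh heat; / 2.5 = 9,648 kWh in → × €0.168 = €1,620.91
Difference = |€2,709.88 − €1,620.91| = €1,088.96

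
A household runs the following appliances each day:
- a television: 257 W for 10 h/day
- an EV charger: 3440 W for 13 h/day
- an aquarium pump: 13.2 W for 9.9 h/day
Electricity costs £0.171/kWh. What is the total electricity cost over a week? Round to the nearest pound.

£57

television: 257 W × 10 h × 7 d = 17,990 Wh = 17.99 kWh
EV charger: 3440 W × 13 h × 7 d = 313,040 Wh = 313 kWh
aquarium pump: 13.2 W × 9.9 h × 7 d = 915 Wh = 0.9148 kWh
Total energy = 17.99 + 313 + 0.9148 = 331.9 kWh
Cost = 331.9 kWh × £0.171 = £56.76 ≈ £57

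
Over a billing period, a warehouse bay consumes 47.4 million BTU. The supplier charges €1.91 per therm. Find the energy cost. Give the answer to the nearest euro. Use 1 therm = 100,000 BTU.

47.4 million BTU × (10 therm/million BTU) = 474 therm
Cost = 474 therm × €1.91/therm = €905.34 ≈ €905

€905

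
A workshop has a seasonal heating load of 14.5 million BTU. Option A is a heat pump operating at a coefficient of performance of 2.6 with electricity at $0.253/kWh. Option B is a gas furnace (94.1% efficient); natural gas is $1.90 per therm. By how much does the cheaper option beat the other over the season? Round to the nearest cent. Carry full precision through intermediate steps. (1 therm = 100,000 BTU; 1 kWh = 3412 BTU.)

Heat load = 14.5 × 10⁶ BTU = 14,500,000 BTU
Gas: input = 14,500,000 / 0.941 = 15,409,139 BTU = 154.1 therm → 154.1 × $1.90 = $292.77
Heat pump: 14,500,000 BTU / 3412 = 4,250 kWh heat; / 2.6 = 1,635 kWh in → × $0.253 = $413.53
Difference = |$292.77 − $413.53| = $120.76

$120.76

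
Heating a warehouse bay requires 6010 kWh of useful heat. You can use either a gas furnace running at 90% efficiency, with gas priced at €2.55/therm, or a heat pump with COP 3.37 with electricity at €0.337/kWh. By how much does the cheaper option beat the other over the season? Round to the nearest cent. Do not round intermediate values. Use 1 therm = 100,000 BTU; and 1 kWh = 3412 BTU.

€19.99

Heat load = 6010 kWh × 3412 = 20,506,120 BTU
Gas: input = 20,506,120 / 0.90 = 22,784,578 BTU = 227.8 therm → 227.8 × €2.55 = €581.01
Heat pump: 20,506,120 BTU / 3412 = 6,010 kWh heat; / 3.37 = 1,783 kWh in → × €0.337 = €601.00
Difference = |€581.01 − €601.00| = €19.99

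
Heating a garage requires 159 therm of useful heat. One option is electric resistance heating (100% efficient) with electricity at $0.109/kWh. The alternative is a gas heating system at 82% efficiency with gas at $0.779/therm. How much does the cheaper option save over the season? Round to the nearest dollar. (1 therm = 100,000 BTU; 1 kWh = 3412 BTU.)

$357

Heat load = 159 therm × 100,000 = 15,900,000 BTU
Gas: input = 15,900,000 / 0.82 = 19,390,244 BTU = 193.9 therm → 193.9 × $0.779 = $151.05
Electric: 15,900,000 BTU / 3412 = 4,660 kWh → × $0.109 = $507.94
Difference = |$151.05 − $507.94| = $356.89 ≈ $357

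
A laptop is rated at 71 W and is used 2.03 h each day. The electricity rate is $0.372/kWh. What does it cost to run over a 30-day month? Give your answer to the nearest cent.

$1.61

Energy = 71 W × 2.03 h/day × 30 days = 4,324 Wh = 4.324 kWh
Cost = 4.324 kWh × $0.372/kWh = $1.61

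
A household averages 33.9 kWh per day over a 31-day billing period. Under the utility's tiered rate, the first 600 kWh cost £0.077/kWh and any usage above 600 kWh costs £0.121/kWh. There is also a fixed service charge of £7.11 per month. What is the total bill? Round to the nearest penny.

£107.87

Usage = 33.9 kWh/day × 31 days = 1050.9 kWh
First 600 kWh × £0.077 = £46.20
Remaining 450.9 kWh × £0.121 = £54.56
Energy charge = £100.76; + service £7.11 = £107.87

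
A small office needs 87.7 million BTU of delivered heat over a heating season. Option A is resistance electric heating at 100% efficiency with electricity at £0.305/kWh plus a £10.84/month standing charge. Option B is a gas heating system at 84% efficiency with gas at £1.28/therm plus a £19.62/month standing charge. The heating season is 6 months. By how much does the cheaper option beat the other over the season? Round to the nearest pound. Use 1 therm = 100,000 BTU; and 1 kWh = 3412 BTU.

£6450

Heat load = 87.7 × 10⁶ BTU = 87,700,000 BTU
Gas: input = 87,700,000 / 0.84 = 104,404,762 BTU = 1,044 therm → 1,044 × £1.28 = £1,336.38; + 6 × £19.62 standing = £1,454.10
Electric: 87,700,000 BTU / 3412 = 25,700 kWh → × £0.305 = £7,839.54; + 6 × £10.84 standing = £7,904.58
Difference = |£1,454.10 − £7,904.58| = £6,450.48 ≈ £6450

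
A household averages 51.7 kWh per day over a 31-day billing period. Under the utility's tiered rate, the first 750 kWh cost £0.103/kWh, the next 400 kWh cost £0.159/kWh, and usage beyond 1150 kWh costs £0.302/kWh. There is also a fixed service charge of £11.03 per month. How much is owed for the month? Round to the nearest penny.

Usage = 51.7 kWh/day × 31 days = 1602.7 kWh
First 750 kWh × £0.103 = £77.25
Next 400 kWh × £0.159 = £63.60
Remaining 452.7 kWh × £0.302 = £136.72
Energy charge = £277.57; + service £11.03 = £288.60

£288.60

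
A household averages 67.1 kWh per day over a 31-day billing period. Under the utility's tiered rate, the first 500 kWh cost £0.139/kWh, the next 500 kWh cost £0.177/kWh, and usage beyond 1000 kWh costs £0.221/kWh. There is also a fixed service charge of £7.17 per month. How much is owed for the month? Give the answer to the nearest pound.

£404

Usage = 67.1 kWh/day × 31 days = 2080.1 kWh
First 500 kWh × £0.139 = £69.50
Next 500 kWh × £0.177 = £88.50
Remaining 1080.1 kWh × £0.221 = £238.70
Energy charge = £396.70; + service £7.17 = £403.87 ≈ £404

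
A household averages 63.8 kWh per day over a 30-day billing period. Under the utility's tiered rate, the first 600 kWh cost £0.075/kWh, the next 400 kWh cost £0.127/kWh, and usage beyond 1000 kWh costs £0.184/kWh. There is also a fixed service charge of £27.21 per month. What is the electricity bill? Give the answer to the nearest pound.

Usage = 63.8 kWh/day × 30 days = 1914 kWh
First 600 kWh × £0.075 = £45.00
Next 400 kWh × £0.127 = £50.80
Remaining 914 kWh × £0.184 = £168.18
Energy charge = £263.98; + service £27.21 = £291.19 ≈ £291

£291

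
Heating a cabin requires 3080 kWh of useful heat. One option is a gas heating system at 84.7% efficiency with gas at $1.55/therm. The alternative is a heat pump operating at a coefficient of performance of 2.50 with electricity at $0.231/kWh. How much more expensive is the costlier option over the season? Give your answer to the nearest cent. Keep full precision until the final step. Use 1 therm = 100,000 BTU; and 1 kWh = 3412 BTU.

Heat load = 3080 kWh × 3412 = 10,508,960 BTU
Gas: input = 10,508,960 / 0.847 = 12,407,273 BTU = 124.1 therm → 124.1 × $1.55 = $192.31
Heat pump: 10,508,960 BTU / 3412 = 3,080 kWh heat; / 2.50 = 1,232 kWh in → × $0.231 = $284.59
Difference = |$192.31 − $284.59| = $92.28

$92.28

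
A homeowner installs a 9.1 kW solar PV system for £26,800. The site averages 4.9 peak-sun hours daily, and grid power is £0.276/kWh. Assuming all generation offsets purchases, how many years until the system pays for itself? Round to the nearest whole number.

Daily generation = 9.1 kW × 4.9 h = 44.59 kWh
Annual generation = 44.59 × 365 = 16275 kWh
Annual savings = 16275 × £0.276 = £4,492.00
Payback = £26,800 / £4,492.00 = 5.97 years

6 years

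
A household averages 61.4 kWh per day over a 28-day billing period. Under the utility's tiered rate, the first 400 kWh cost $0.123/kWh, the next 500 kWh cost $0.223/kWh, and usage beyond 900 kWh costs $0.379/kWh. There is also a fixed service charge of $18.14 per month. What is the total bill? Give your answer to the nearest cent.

Usage = 61.4 kWh/day × 28 days = 1719.2 kWh
First 400 kWh × $0.123 = $49.20
Next 500 kWh × $0.223 = $111.50
Remaining 819.2 kWh × $0.379 = $310.48
Energy charge = $471.18; + service $18.14 = $489.32

$489.32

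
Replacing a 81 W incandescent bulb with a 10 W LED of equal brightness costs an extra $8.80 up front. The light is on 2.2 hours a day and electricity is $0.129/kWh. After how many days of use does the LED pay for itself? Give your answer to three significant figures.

437 days

Power saved = 81 − 10 = 71 W
Daily energy saved = 71 W × 2.2 h = 156.2 Wh = 0.1562 kWh
Daily savings = 0.1562 × $0.129 = $0.0201
Payback = $8.80 / $0.0201 per day = 436.7 days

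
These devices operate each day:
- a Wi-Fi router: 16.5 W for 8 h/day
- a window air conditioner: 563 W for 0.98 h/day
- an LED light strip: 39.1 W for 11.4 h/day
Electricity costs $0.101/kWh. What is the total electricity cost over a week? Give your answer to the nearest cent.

Wi-Fi router: 16.5 W × 8 h × 7 d = 924 Wh = 0.924 kWh
window air conditioner: 563 W × 0.98 h × 7 d = 3,862 Wh = 3.862 kWh
LED light strip: 39.1 W × 11.4 h × 7 d = 3,120 Wh = 3.12 kWh
Total energy = 0.924 + 3.862 + 3.12 = 7.906 kWh
Cost = 7.906 kWh × $0.101 = $0.80

$0.80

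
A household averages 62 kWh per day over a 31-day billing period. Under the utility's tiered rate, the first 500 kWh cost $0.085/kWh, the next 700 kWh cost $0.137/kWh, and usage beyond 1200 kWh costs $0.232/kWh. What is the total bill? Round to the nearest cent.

$305.90

Usage = 62 kWh/day × 31 days = 1922 kWh
First 500 kWh × $0.085 = $42.50
Next 700 kWh × $0.137 = $95.90
Remaining 722 kWh × $0.232 = $167.50
Total = $305.90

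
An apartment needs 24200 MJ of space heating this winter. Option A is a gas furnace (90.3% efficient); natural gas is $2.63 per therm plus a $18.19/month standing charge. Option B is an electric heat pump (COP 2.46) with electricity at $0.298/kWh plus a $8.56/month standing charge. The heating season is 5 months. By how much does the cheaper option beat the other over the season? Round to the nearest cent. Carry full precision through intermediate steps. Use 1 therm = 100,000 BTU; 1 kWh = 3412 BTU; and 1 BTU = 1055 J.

Heat load = 24200 MJ = 24,200,000,000 J / 1055 = 22,938,389 BTU
Gas: input = 22,938,389 / 0.903 = 25,402,424 BTU = 254 therm → 254 × $2.63 = $668.08; + 5 × $18.19 standing = $759.03
Heat pump: 22,938,389 BTU / 3412 = 6,723 kWh heat; / 2.46 = 2,733 kWh in → × $0.298 = $814.39; + 5 × $8.56 standing = $857.19
Difference = |$759.03 − $857.19| = $98.16

$98.16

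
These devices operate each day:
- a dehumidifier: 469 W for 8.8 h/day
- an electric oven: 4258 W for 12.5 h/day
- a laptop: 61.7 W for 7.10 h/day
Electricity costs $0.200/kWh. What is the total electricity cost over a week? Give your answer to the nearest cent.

$80.91

dehumidifier: 469 W × 8.8 h × 7 d = 28,890 Wh = 28.89 kWh
electric oven: 4258 W × 12.5 h × 7 d = 372,575 Wh = 372.6 kWh
laptop: 61.7 W × 7.10 h × 7 d = 3,066 Wh = 3.066 kWh
Total energy = 28.89 + 372.6 + 3.066 = 404.5 kWh
Cost = 404.5 kWh × $0.200 = $80.91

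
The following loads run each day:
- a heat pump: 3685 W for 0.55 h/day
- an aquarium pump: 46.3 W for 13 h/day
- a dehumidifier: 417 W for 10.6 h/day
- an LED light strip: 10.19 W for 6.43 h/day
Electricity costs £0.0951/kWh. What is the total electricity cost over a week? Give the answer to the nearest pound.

heat pump: 3685 W × 0.55 h × 7 d = 14,187 Wh = 14.19 kWh
aquarium pump: 46.3 W × 13 h × 7 d = 4,213 Wh = 4.213 kWh
dehumidifier: 417 W × 10.6 h × 7 d = 30,941 Wh = 30.94 kWh
LED light strip: 10.19 W × 6.43 h × 7 d = 459 Wh = 0.4587 kWh
Total energy = 14.19 + 4.213 + 30.94 + 0.4587 = 49.8 kWh
Cost = 49.8 kWh × £0.0951 = £4.74 ≈ £5

£5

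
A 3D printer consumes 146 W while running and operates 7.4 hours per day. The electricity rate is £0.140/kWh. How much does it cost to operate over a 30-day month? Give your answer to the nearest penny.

Energy = 146 W × 7.4 h/day × 30 days = 32,412 Wh = 32.41 kWh
Cost = 32.41 kWh × £0.140/kWh = £4.54

£4.54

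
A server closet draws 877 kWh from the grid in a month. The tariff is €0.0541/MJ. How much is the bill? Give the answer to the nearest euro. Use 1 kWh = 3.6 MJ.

€171

877 kWh × (3.6 MJ/kWh) = 3,157 MJ
Cost = 3,157 MJ × €0.0541/MJ = €170.80 ≈ €171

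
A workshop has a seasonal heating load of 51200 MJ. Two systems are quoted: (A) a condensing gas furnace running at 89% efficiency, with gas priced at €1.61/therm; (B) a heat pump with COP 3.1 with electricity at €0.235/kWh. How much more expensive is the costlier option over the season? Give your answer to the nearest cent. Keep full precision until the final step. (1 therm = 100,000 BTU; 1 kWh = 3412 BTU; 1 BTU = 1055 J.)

€200.32

Heat load = 51200 MJ = 51,200,000,000 J / 1055 = 48,530,806 BTU
Gas: input = 48,530,806 / 0.890 = 54,528,995 BTU = 545.3 therm → 545.3 × €1.61 = €877.92
Heat pump: 48,530,806 BTU / 3412 = 14,220 kWh heat; / 3.1 = 4,588 kWh in → × €0.235 = €1,078.24
Difference = |€877.92 − €1,078.24| = €200.32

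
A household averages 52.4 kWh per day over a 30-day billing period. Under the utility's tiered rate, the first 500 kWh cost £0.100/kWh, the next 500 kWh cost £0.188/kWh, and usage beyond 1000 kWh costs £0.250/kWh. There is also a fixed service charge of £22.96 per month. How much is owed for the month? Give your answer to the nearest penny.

Usage = 52.4 kWh/day × 30 days = 1572 kWh
First 500 kWh × £0.100 = £50.00
Next 500 kWh × £0.188 = £94.00
Remaining 572 kWh × £0.250 = £143.00
Energy charge = £287.00; + service £22.96 = £309.96

£309.96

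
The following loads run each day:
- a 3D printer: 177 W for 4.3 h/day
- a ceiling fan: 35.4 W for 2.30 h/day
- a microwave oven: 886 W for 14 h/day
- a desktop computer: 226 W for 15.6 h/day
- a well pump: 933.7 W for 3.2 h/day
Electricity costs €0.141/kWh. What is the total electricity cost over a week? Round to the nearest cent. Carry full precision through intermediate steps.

€19.50

3D printer: 177 W × 4.3 h × 7 d = 5,328 Wh = 5.328 kWh
ceiling fan: 35.4 W × 2.30 h × 7 d = 570 Wh = 0.5699 kWh
microwave oven: 886 W × 14 h × 7 d = 86,828 Wh = 86.83 kWh
desktop computer: 226 W × 15.6 h × 7 d = 24,679 Wh = 24.68 kWh
well pump: 933.7 W × 3.2 h × 7 d = 20,915 Wh = 20.91 kWh
Total energy = 5.328 + 0.5699 + 86.83 + 24.68 + 20.91 = 138.3 kWh
Cost = 138.3 kWh × €0.141 = €19.50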